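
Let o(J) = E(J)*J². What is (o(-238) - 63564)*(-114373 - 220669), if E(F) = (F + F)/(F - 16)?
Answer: -1812122903048/127 ≈ -1.4269e+10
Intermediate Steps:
E(F) = 2*F/(-16 + F) (E(F) = (2*F)/(-16 + F) = 2*F/(-16 + F))
o(J) = 2*J³/(-16 + J) (o(J) = (2*J/(-16 + J))*J² = 2*J³/(-16 + J))
(o(-238) - 63564)*(-114373 - 220669) = (2*(-238)³/(-16 - 238) - 63564)*(-114373 - 220669) = (2*(-13481272)/(-254) - 63564)*(-335042) = (2*(-13481272)*(-1/254) - 63564)*(-335042) = (13481272/127 - 63564)*(-335042) = (5408644/127)*(-335042) = -1812122903048/127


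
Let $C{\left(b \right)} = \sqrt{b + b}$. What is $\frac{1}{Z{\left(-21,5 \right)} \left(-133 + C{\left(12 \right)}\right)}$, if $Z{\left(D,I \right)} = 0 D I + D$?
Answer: $\frac{19}{52995} + \frac{2 \sqrt{6}}{370965} \approx 0.00037173$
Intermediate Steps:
$Z{\left(D,I \right)} = D$ ($Z{\left(D,I \right)} = 0 I + D = 0 + D = D$)
$C{\left(b \right)} = \sqrt{2} \sqrt{b}$ ($C{\left(b \right)} = \sqrt{2 b} = \sqrt{2} \sqrt{b}$)
$\frac{1}{Z{\left(-21,5 \right)} \left(-133 + C{\left(12 \right)}\right)} = \frac{1}{\left(-21\right) \left(-133 + \sqrt{2} \sqrt{12}\right)} = \frac{1}{\left(-21\right) \left(-133 + \sqrt{2} \cdot 2 \sqrt{3}\right)} = \frac{1}{\left(-21\right) \left(-133 + 2 \sqrt{6}\right)} = \frac{1}{2793 - 42 \sqrt{6}}$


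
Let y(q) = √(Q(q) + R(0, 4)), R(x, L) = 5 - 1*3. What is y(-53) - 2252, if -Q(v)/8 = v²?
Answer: -2252 + I*√22470 ≈ -2252.0 + 149.9*I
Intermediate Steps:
R(x, L) = 2 (R(x, L) = 5 - 3 = 2)
Q(v) = -8*v²
y(q) = √(2 - 8*q²) (y(q) = √(-8*q² + 2) = √(2 - 8*q²))
y(-53) - 2252 = √(2 - 8*(-53)²) - 2252 = √(2 - 8*2809) - 2252 = √(2 - 22472) - 2252 = √(-22470) - 2252 = I*√22470 - 2252 = -2252 + I*√22470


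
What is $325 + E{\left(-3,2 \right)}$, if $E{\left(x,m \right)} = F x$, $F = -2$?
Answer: $331$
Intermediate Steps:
$E{\left(x,m \right)} = - 2 x$
$325 + E{\left(-3,2 \right)} = 325 - -6 = 325 + 6 = 331$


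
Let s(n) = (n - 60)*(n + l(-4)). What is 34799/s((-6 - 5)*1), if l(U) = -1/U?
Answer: 139196/3053 ≈ 45.593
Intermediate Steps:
s(n) = (-60 + n)*(1/4 + n) (s(n) = (n - 60)*(n - 1/(-4)) = (-60 + n)*(n - 1*(-1/4)) = (-60 + n)*(n + 1/4) = (-60 + n)*(1/4 + n))
34799/s((-6 - 5)*1) = 34799/(-15 + ((-6 - 5)*1)**2 - 239*(-6 - 5)/4) = 34799/(-15 + (-11*1)**2 - (-2629)/4) = 34799/(-15 + (-11)**2 - 239/4*(-11)) = 34799/(-15 + 121 + 2629/4) = 34799/(3053/4) = 34799*(4/3053) = 139196/3053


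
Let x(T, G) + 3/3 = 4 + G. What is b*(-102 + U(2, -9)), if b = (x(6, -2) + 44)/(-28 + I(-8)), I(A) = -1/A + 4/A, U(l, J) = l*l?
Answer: 35280/227 ≈ 155.42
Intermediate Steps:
x(T, G) = 3 + G (x(T, G) = -1 + (4 + G) = 3 + G)
U(l, J) = l²
I(A) = 3/A
b = -360/227 (b = ((3 - 2) + 44)/(-28 + 3/(-8)) = (1 + 44)/(-28 + 3*(-⅛)) = 45/(-28 - 3/8) = 45/(-227/8) = 45*(-8/227) = -360/227 ≈ -1.5859)
b*(-102 + U(2, -9)) = -360*(-102 + 2²)/227 = -360*(-102 + 4)/227 = -360/227*(-98) = 35280/227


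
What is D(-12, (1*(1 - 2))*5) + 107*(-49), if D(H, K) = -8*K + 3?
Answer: -5200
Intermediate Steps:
D(H, K) = 3 - 8*K
D(-12, (1*(1 - 2))*5) + 107*(-49) = (3 - 8*1*(1 - 2)*5) + 107*(-49) = (3 - 8*1*(-1)*5) - 5243 = (3 - (-8)*5) - 5243 = (3 - 8*(-5)) - 5243 = (3 + 40) - 5243 = 43 - 5243 = -5200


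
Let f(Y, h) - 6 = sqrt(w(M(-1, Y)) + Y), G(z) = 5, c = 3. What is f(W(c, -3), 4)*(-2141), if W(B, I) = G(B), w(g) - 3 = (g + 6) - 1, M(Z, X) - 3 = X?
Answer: -12846 - 2141*sqrt(21) ≈ -22657.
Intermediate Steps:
M(Z, X) = 3 + X
w(g) = 8 + g (w(g) = 3 + ((g + 6) - 1) = 3 + ((6 + g) - 1) = 3 + (5 + g) = 8 + g)
W(B, I) = 5
f(Y, h) = 6 + sqrt(11 + 2*Y) (f(Y, h) = 6 + sqrt((8 + (3 + Y)) + Y) = 6 + sqrt((11 + Y) + Y) = 6 + sqrt(11 + 2*Y))
f(W(c, -3), 4)*(-2141) = (6 + sqrt(11 + 2*5))*(-2141) = (6 + sqrt(11 + 10))*(-2141) = (6 + sqrt(21))*(-2141) = -12846 - 2141*sqrt(21)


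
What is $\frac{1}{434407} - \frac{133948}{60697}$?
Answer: $- \frac{58187888139}{26367201679} \approx -2.2068$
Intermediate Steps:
$\frac{1}{434407} - \frac{133948}{60697} = - \frac{58187888139}{26367201679}$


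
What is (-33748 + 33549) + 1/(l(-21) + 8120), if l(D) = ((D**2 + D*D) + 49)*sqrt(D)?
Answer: (-185269*sqrt(21) + 1615879*I)/(7*(-1160*I + 133*sqrt(21))) ≈ -199.0 - 5.0724e-5*I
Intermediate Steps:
l(D) = sqrt(D)*(49 + 2*D**2) (l(D) = ((D**2 + D**2) + 49)*sqrt(D) = (2*D**2 + 49)*sqrt(D) = (49 + 2*D**2)*sqrt(D) = sqrt(D)*(49 + 2*D**2))
(-33748 + 33549) + 1/(l(-21) + 8120) = (-33748 + 33549) + 1/(sqrt(-21)*(49 + 2*(-21)**2) + 8120) = -199 + 1/((I*sqrt(21))*(49 + 2*441) + 8120) = -199 + 1/((I*sqrt(21))*(49 + 882) + 8120) = -199 + 1/((I*sqrt(21))*931 + 8120) = -199 + 1/(931*I*sqrt(21) + 8120) = -199 + 1/(8120 + 931*I*sqrt(21))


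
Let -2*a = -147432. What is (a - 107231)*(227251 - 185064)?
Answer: -1413897305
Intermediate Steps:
a = 73716 (a = -1/2*(-147432) = 73716)
(a - 107231)*(227251 - 185064) = (73716 - 107231)*(227251 - 185064) = -33515*42187 = -1413897305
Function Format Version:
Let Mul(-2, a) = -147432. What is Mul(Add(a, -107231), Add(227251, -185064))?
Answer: -1413897305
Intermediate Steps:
a = 73716 (a = Mul(Rational(-1, 2), -147432) = 73716)
Mul(Add(a, -107231), Add(227251, -185064)) = Mul(Add(73716, -107231), Add(227251, -185064)) = Mul(-33515, 42187) = -1413897305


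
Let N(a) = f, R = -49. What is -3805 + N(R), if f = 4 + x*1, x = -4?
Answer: -3805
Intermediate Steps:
f = 0 (f = 4 - 4*1 = 4 - 4 = 0)
N(a) = 0
-3805 + N(R) = -3805 + 0 = -3805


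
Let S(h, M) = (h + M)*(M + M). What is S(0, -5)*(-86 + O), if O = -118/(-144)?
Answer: -153325/36 ≈ -4259.0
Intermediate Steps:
S(h, M) = 2*M*(M + h) (S(h, M) = (M + h)*(2*M) = 2*M*(M + h))
O = 59/72 (O = -118*(-1/144) = 59/72 ≈ 0.81944)
S(0, -5)*(-86 + O) = (2*(-5)*(-5 + 0))*(-86 + 59/72) = (2*(-5)*(-5))*(-6133/72) = 50*(-6133/72) = -153325/36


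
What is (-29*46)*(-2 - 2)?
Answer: 5336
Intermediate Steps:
(-29*46)*(-2 - 2) = -1334*(-4) = 5336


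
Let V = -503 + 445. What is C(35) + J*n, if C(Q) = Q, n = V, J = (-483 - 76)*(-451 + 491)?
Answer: 1296915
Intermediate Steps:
V = -58
J = -22360 (J = -559*40 = -22360)
n = -58
C(35) + J*n = 35 - 22360*(-58) = 35 + 1296880 = 1296915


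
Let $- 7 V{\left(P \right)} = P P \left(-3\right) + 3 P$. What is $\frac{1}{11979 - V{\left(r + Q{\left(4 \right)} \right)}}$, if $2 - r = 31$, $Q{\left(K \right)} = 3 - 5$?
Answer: $\frac{7}{80877} \approx 8.6551 \cdot 10^{-5}$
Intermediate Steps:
$Q{\left(K \right)} = -2$ ($Q{\left(K \right)} = 3 - 5 = -2$)
$r = -29$ ($r = 2 - 31 = -29$)
$V{\left(P \right)} = - \frac{3 P}{7} + \frac{3 P^{2}}{7}$ ($V{\left(P \right)} = - \frac{P P \left(-3\right) + 3 P}{7} = - \frac{P^{2} \left(-3\right) + 3 P}{7} = - \frac{- 3 P^{2} + 3 P}{7} = - \frac{3 P}{7} + \frac{3 P^{2}}{7}$)
$\frac{1}{11979 - V{\left(r + Q{\left(4 \right)} \right)}} = \frac{1}{11979 - \frac{3 \left(-29 - 2\right) \left(-1 - 31\right)}{7}} = \frac{1}{11979 - \frac{3}{7} \left(-31\right) \left(-1 - 31\right)} = \frac{1}{11979 - \frac{3}{7} \left(-31\right) \left(-32\right)} = \frac{1}{11979 - \frac{2976}{7}} = \frac{1}{\frac{80877}{7}} = \frac{7}{80877}$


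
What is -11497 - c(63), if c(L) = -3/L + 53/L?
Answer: -724361/63 ≈ -11498.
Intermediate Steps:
c(L) = 50/L
-11497 - c(63) = -11497 - 50/63 = -724361/63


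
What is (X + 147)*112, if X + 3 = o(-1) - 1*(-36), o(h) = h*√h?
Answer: 20160 - 112*I ≈ 20160.0 - 112.0*I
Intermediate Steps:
o(h) = h^(3/2)
X = 33 - I (X = -3 + ((-1)^(3/2) - 1*(-36)) = -3 + (-I + 36) = -3 + (36 - I) = 33 - I ≈ 33.0 - 1.0*I)
(X + 147)*112 = ((33 - I) + 147)*112 = (180 - I)*112 = 20160 - 112*I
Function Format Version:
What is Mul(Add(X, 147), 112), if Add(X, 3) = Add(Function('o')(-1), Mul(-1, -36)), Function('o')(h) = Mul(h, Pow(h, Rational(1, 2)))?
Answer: Add(20160, Mul(-112, I)) ≈ Add(20160., Mul(-112.00, I))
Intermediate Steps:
Function('o')(h) = Pow(h, Rational(3, 2))
X = Add(33, Mul(-1, I)) (X = Add(-3, Add(Pow(-1, Rational(3, 2)), Mul(-1, -36))) = Add(-3, Add(Mul(-1, I), 36)) = Add(-3, Add(36, Mul(-1, I))) = Add(33, Mul(-1, I)) ≈ Add(33.000, Mul(-1.0000, I)))
Mul(Add(X, 147), 112) = Mul(Add(Add(33, Mul(-1, I)), 147), 112) = Mul(Add(180, Mul(-1, I)), 112) = Add(20160, Mul(-112, I))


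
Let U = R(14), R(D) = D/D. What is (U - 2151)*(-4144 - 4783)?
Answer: 19193050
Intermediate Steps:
R(D) = 1
U = 1
(U - 2151)*(-4144 - 4783) = (1 - 2151)*(-4144 - 4783) = -2150*(-8927) = 19193050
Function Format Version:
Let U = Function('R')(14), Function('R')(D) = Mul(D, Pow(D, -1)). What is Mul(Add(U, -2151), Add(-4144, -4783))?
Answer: 19193050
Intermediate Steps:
Function('R')(D) = 1
U = 1
Mul(Add(U, -2151), Add(-4144, -4783)) = Mul(Add(1, -2151), Add(-4144, -4783)) = Mul(-2150, -8927) = 19193050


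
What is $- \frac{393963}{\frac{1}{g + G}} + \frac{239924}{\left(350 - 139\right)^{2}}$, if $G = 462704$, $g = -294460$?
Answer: $- \frac{2950936958144488}{44521} \approx -6.6282 \cdot 10^{10}$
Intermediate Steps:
$- \frac{393963}{\frac{1}{g + G}} + \frac{239924}{\left(350 - 139\right)^{2}} = - \frac{393963}{\frac{1}{-294460 + 462704}} + \frac{239924}{\left(350 - 139\right)^{2}} = - \frac{393963}{\frac{1}{168244}} + \frac{239924}{211^{2}} = - 393963 \frac{1}{\frac{1}{168244}} + \frac{239924}{44521} = \left(-393963\right) 168244 + 239924 \cdot \frac{1}{44521} = -66281910972 + \frac{239924}{44521} = - \frac{2950936958144488}{44521}$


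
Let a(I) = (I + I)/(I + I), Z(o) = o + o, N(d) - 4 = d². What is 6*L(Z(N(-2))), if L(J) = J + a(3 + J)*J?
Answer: 192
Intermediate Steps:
N(d) = 4 + d²
Z(o) = 2*o
a(I) = 1 (a(I) = (2*I)/((2*I)) = (2*I)*(1/(2*I)) = 1)
L(J) = 2*J (L(J) = J + 1*J = J + J = 2*J)
6*L(Z(N(-2))) = 6*(2*(2*(4 + (-2)²))) = 6*(2*(2*(4 + 4))) = 6*(2*(2*8)) = 6*(2*16) = 6*32 = 192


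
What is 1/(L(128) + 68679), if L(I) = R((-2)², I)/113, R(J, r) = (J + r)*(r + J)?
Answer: 113/7778151 ≈ 1.4528e-5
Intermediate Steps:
R(J, r) = (J + r)² (R(J, r) = (J + r)*(J + r) = (J + r)²)
L(I) = (4 + I)²/113 (L(I) = ((-2)² + I)²/113 = (4 + I)²*(1/113) = (4 + I)²/113)
1/(L(128) + 68679) = 1/((4 + 128)²/113 + 68679) = 1/((1/113)*132² + 68679) = 1/((1/113)*17424 + 68679) = 1/(17424/113 + 68679) = 1/(7778151/113) = 113/7778151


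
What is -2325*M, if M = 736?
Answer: -1711200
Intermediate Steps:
-2325*M = -2325*736 = -1711200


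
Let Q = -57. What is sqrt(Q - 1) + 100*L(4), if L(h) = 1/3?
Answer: 100/3 + I*sqrt(58) ≈ 33.333 + 7.6158*I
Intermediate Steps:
L(h) = 1/3
sqrt(Q - 1) + 100*L(4) = sqrt(-57 - 1) + 100*(1/3) = sqrt(-58) + 100/3 = I*sqrt(58) + 100/3 = 100/3 + I*sqrt(58)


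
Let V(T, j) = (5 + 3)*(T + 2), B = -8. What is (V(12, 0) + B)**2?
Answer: 10816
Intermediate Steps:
V(T, j) = 16 + 8*T (V(T, j) = 8*(2 + T) = 16 + 8*T)
(V(12, 0) + B)**2 = ((16 + 8*12) - 8)**2 = ((16 + 96) - 8)**2 = (112 - 8)**2 = 104**2 = 10816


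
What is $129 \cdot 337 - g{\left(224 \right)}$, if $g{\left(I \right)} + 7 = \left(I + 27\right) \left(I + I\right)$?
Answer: $-68968$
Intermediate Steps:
$g{\left(I \right)} = -7 + 2 I \left(27 + I\right)$ ($g{\left(I \right)} = -7 + \left(I + 27\right) \left(I + I\right) = -7 + \left(27 + I\right) 2 I = -7 + 2 I \left(27 + I\right)$)
$129 \cdot 337 - g{\left(224 \right)} = 129 \cdot 337 - \left(-7 + 2 \cdot 224^{2} + 54 \cdot 224\right) = 43473 - \left(-7 + 2 \cdot 50176 + 12096\right) = 43473 - \left(-7 + 100352 + 12096\right) = 43473 - 112441 = -68968$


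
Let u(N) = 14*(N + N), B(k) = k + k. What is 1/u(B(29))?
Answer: 1/1624 ≈ 0.00061576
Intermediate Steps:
B(k) = 2*k
u(N) = 28*N (u(N) = 14*(2*N) = 28*N)
1/u(B(29)) = 1/(28*(2*29)) = 1/(28*58) = 1/1624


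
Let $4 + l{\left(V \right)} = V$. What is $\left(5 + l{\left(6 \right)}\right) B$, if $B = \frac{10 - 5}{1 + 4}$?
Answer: $7$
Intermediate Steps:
$l{\left(V \right)} = -4 + V$
$B = 1$ ($B = \frac{5}{5} = 5 \cdot \frac{1}{5} = 1$)
$\left(5 + l{\left(6 \right)}\right) B = \left(5 + \left(-4 + 6\right)\right) 1 = \left(5 + 2\right) 1 = 7 \cdot 1 = 7$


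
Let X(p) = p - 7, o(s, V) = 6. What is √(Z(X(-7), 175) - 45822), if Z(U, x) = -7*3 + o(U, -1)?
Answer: 3*I*√5093 ≈ 214.1*I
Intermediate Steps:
X(p) = -7 + p
Z(U, x) = -15 (Z(U, x) = -7*3 + 6 = -21 + 6 = -15)
√(Z(X(-7), 175) - 45822) = √(-15 - 45822) = √(-45837) = 3*I*√5093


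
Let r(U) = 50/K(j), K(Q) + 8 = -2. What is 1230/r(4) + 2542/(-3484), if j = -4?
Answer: -429803/1742 ≈ -246.73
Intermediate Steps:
K(Q) = -10 (K(Q) = -8 - 2 = -10)
r(U) = -5 (r(U) = 50/(-10) = 50*(-⅒) = -5)
1230/r(4) + 2542/(-3484) = 1230/(-5) + 2542/(-3484) = 1230*(-⅕) + 2542*(-1/3484) = -246 - 1271/1742 = -429803/1742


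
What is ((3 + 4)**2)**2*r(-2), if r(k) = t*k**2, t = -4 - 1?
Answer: -48020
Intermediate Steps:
t = -5
r(k) = -5*k**2
((3 + 4)**2)**2*r(-2) = ((3 + 4)**2)**2*(-5*(-2)**2) = (7**2)**2*(-5*4) = 49**2*(-20) = 2401*(-20) = -48020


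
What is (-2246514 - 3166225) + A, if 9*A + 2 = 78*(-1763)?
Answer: -48852167/9 ≈ -5.4280e+6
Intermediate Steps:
A = -137516/9 (A = -2/9 + (78*(-1763))/9 = -2/9 + (⅑)*(-137514) = -2/9 - 45838/3 = -137516/9 ≈ -15280.)
(-2246514 - 3166225) + A = (-2246514 - 3166225) - 137516/9 = -5412739 - 137516/9 = -48852167/9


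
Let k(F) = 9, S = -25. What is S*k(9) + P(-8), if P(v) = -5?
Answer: -230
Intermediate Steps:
S*k(9) + P(-8) = -25*9 - 5 = -225 - 5 = -230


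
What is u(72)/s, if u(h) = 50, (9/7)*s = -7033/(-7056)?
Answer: 453600/7033 ≈ 64.496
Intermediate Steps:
s = 7033/9072 (s = 7*(-7033/(-7056))/9 = 7*(-7033*(-1/7056))/9 = (7/9)*(7033/7056) = 7033/9072 ≈ 0.77524)
u(72)/s = 50/(7033/9072) = 50*(9072/7033) = 453600/7033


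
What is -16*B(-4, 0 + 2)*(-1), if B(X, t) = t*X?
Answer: -128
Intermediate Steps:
B(X, t) = X*t
-16*B(-4, 0 + 2)*(-1) = -16*(-4*(0 + 2))*(-1) = -16*(-4*2)*(-1) = -(-128)*(-1) = -16*8 = -128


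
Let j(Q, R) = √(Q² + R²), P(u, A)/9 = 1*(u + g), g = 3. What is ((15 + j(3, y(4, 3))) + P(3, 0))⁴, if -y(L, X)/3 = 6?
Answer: 32290488 + 4217832*√37 ≈ 5.7947e+7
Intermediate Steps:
y(L, X) = -18 (y(L, X) = -3*6 = -18)
P(u, A) = 27 + 9*u (P(u, A) = 9*(1*(u + 3)) = 9*(1*(3 + u)) = 9*(3 + u) = 27 + 9*u)
((15 + j(3, y(4, 3))) + P(3, 0))⁴ = ((15 + √(3² + (-18)²)) + (27 + 9*3))⁴ = ((15 + √(9 + 324)) + (27 + 27))⁴ = ((15 + √333) + 54)⁴ = ((15 + 3*√37) + 54)⁴ = (69 + 3*√37)⁴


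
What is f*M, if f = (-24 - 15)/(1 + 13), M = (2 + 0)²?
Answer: -78/7 ≈ -11.143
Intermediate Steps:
M = 4 (M = 2² = 4)
f = -39/14 ≈ -2.7857
f*M = -39/14*4 = -78/7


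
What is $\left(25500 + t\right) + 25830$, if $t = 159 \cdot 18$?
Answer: $54192$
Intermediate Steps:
$t = 2862$
$\left(25500 + t\right) + 25830 = \left(25500 + 2862\right) + 25830 = 28362 + 25830 = 54192$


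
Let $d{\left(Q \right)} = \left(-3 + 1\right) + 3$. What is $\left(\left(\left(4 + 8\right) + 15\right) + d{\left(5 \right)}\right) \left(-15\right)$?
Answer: $-420$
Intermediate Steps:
$d{\left(Q \right)} = 1$ ($d{\left(Q \right)} = -2 + 3 = 1$)
$\left(\left(\left(4 + 8\right) + 15\right) + d{\left(5 \right)}\right) \left(-15\right) = \left(\left(\left(4 + 8\right) + 15\right) + 1\right) \left(-15\right) = \left(\left(12 + 15\right) + 1\right) \left(-15\right) = \left(27 + 1\right) \left(-15\right) = 28 \left(-15\right) = -420$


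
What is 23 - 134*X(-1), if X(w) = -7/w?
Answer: -915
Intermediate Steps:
23 - 134*X(-1) = 23 - (-938)/(-1) = 23 - (-938)*(-1) = 23 - 134*7 = 23 - 938 = -915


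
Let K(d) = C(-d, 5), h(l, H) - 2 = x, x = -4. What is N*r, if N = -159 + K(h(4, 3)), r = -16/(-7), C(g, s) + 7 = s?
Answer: -368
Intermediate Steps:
C(g, s) = -7 + s
h(l, H) = -2 (h(l, H) = 2 - 4 = -2)
K(d) = -2 (K(d) = -7 + 5 = -2)
r = 16/7 (r = -16*(-1/7) = 16/7 ≈ 2.2857)
N = -161 (N = -159 - 2 = -161)
N*r = -161*16/7 = -368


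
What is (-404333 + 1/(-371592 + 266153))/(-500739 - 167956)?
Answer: 42632467188/70506532105 ≈ 0.60466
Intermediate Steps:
(-404333 + 1/(-371592 + 266153))/(-500739 - 167956) = (-404333 + 1/(-105439))/(-668695) = (-404333 - 1/105439)*(-1/668695) = -42632467188/105439*(-1/668695) = 42632467188/70506532105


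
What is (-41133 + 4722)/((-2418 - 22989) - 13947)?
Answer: 12137/13118 ≈ 0.92522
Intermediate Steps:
(-41133 + 4722)/((-2418 - 22989) - 13947) = -36411/(-25407 - 13947) = -36411/(-39354) = -36411*(-1/39354) = 12137/13118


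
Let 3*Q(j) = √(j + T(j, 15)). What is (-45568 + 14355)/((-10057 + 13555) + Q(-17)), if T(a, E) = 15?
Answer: -491323833/55062019 + 93639*I*√2/110124038 ≈ -8.9231 + 0.0012025*I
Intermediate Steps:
Q(j) = √(15 + j)/3 (Q(j) = √(j + 15)/3 = √(15 + j)/3)
(-45568 + 14355)/((-10057 + 13555) + Q(-17)) = (-45568 + 14355)/((-10057 + 13555) + √(15 - 17)/3) = -31213/(3498 + √(-2)/3) = -31213/(3498 + (I*√2)/3) = -31213/(3498 + I*√2/3)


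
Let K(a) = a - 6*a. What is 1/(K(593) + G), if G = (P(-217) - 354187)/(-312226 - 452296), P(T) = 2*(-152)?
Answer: -764522/2266453239 ≈ -0.00033732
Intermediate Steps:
P(T) = -304
K(a) = -5*a
G = 354491/764522 (G = (-304 - 354187)/(-312226 - 452296) = -354491/(-764522) = -354491*(-1/764522) = 354491/764522 ≈ 0.46368)
1/(K(593) + G) = 1/(-5*593 + 354491/764522) = 1/(-2965 + 354491/764522) = 1/(-2266453239/764522) = -764522/2266453239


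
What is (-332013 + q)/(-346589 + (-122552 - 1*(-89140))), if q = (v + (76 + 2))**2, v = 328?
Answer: 167177/380001 ≈ 0.43994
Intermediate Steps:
q = 164836 (q = (328 + (76 + 2))**2 = (328 + 78)**2 = 406**2 = 164836)
(-332013 + q)/(-346589 + (-122552 - 1*(-89140))) = (-332013 + 164836)/(-346589 + (-122552 - 1*(-89140))) = -167177/(-346589 + (-122552 + 89140)) = -167177/(-346589 - 33412) = -167177/(-380001) = -167177*(-1/380001) = 167177/380001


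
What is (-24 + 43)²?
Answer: 361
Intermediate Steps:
(-24 + 43)² = 19² = 361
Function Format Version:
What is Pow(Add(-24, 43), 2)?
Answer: 361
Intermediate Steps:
Pow(Add(-24, 43), 2) = Pow(19, 2) = 361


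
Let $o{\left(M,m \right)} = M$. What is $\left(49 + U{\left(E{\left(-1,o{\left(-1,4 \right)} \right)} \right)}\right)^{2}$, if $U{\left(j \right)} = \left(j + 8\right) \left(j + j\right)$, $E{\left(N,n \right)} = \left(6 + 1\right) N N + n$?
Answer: $47089$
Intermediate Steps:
$E{\left(N,n \right)} = n + 7 N^{2}$ ($E{\left(N,n \right)} = 7 N N + n = 7 N^{2} + n = n + 7 N^{2}$)
$U{\left(j \right)} = 2 j \left(8 + j\right)$ ($U{\left(j \right)} = \left(8 + j\right) 2 j = 2 j \left(8 + j\right)$)
$\left(49 + U{\left(E{\left(-1,o{\left(-1,4 \right)} \right)} \right)}\right)^{2} = \left(49 + 2 \left(-1 + 7 \left(-1\right)^{2}\right) \left(8 - \left(1 - 7 \left(-1\right)^{2}\right)\right)\right)^{2} = \left(49 + 2 \left(-1 + 7 \cdot 1\right) \left(8 + \left(-1 + 7 \cdot 1\right)\right)\right)^{2} = \left(49 + 2 \left(-1 + 7\right) \left(8 + \left(-1 + 7\right)\right)\right)^{2} = \left(49 + 2 \cdot 6 \left(8 + 6\right)\right)^{2} = \left(49 + 2 \cdot 6 \cdot 14\right)^{2} = \left(49 + 168\right)^{2} = 217^{2} = 47089$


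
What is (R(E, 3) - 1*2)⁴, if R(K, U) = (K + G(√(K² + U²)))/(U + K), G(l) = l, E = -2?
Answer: (4 - √13)⁴ ≈ 0.024208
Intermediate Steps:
R(K, U) = (K + √(K² + U²))/(K + U) (R(K, U) = (K + √(K² + U²))/(U + K) = (K + √(K² + U²))/(K + U))
(R(E, 3) - 1*2)⁴ = ((-2 + √((-2)² + 3²))/(-2 + 3) - 1*2)⁴ = ((-2 + √(4 + 9))/1 - 2)⁴ = (1*(-2 + √13) - 2)⁴ = ((-2 + √13) - 2)⁴ = (-4 + √13)⁴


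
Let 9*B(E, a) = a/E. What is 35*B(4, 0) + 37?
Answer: 37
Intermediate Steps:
B(E, a) = a/(9*E) (B(E, a) = (a/E)/9 = a/(9*E))
35*B(4, 0) + 37 = 35*((1/9)*0/4) + 37 = 35*((1/9)*0*(1/4)) + 37 = 35*0 + 37 = 0 + 37 = 37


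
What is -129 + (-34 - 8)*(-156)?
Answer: 6423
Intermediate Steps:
-129 + (-34 - 8)*(-156) = -129 - 42*(-156) = -129 + 6552 = 6423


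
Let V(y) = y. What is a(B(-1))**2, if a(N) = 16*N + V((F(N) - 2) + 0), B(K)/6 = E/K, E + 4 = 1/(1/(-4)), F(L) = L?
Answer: 662596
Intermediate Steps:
E = -8 (E = -4 + 1/(1/(-4)) = -4 + 1/(1*(-1/4)) = -4 + 1/(-1/4) = -4 - 4 = -8)
B(K) = -48/K (B(K) = 6*(-8/K) = -48/K)
a(N) = -2 + 17*N (a(N) = 16*N + ((N - 2) + 0) = 16*N + ((-2 + N) + 0) = 16*N + (-2 + N) = -2 + 17*N)
a(B(-1))**2 = (-2 + 17*(-48/(-1)))**2 = (-2 + 17*(-48*(-1)))**2 = (-2 + 17*48)**2 = (-2 + 816)**2 = 814**2 = 662596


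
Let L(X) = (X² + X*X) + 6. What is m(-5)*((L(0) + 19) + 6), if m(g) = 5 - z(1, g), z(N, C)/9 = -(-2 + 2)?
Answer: 155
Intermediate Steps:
L(X) = 6 + 2*X² (L(X) = (X² + X²) + 6 = 2*X² + 6 = 6 + 2*X²)
z(N, C) = 0 (z(N, C) = 9*(-(-2 + 2)) = 9*(-1*0) = 9*0 = 0)
m(g) = 5 (m(g) = 5 - 1*0 = 5 + 0 = 5)
m(-5)*((L(0) + 19) + 6) = 5*(((6 + 2*0²) + 19) + 6) = 5*(((6 + 2*0) + 19) + 6) = 5*(((6 + 0) + 19) + 6) = 5*((6 + 19) + 6) = 5*(25 + 6) = 5*31 = 155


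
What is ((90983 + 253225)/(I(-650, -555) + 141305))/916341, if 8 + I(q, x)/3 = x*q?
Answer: 114736/373723873357 ≈ 3.0701e-7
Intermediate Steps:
I(q, x) = -24 + 3*q*x (I(q, x) = -24 + 3*(x*q) = -24 + 3*(q*x) = -24 + 3*q*x)
((90983 + 253225)/(I(-650, -555) + 141305))/916341 = ((90983 + 253225)/((-24 + 3*(-650)*(-555)) + 141305))/916341 = (344208/((-24 + 1082250) + 141305))*(1/916341) = (344208/(1082226 + 141305))*(1/916341) = (344208/1223531)*(1/916341) = 114736/373723873357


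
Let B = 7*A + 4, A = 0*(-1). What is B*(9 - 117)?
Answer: -432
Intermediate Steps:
A = 0
B = 4 (B = 7*0 + 4 = 0 + 4 = 4)
B*(9 - 117) = 4*(9 - 117) = 4*(-108) = -432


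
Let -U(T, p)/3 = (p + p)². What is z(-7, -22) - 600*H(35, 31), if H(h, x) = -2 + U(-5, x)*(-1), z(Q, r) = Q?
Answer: -6918007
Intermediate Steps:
U(T, p) = -12*p² (U(T, p) = -3*(p + p)² = -3*4*p² = -12*p²)
H(h, x) = -2 + 12*x² (H(h, x) = -2 - 12*x²*(-1) = -2 + 12*x²)
z(-7, -22) - 600*H(35, 31) = -7 - 600*(-2 + 12*31²) = -7 - 600*(-2 + 12*961) = -7 - 600*(-2 + 11532) = -7 - 600*11530 = -7 - 6918000 = -6918007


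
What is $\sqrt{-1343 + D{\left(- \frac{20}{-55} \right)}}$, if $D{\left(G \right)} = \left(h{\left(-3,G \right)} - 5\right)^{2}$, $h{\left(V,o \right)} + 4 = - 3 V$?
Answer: $i \sqrt{1343} \approx 36.647 i$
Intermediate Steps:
$h{\left(V,o \right)} = -4 - 3 V$
$D{\left(G \right)} = 0$ ($D{\left(G \right)} = \left(\left(-4 - -9\right) - 5\right)^{2} = \left(\left(-4 + 9\right) - 5\right)^{2} = \left(5 - 5\right)^{2} = 0^{2} = 0$)
$\sqrt{-1343 + D{\left(- \frac{20}{-55} \right)}} = \sqrt{-1343 + 0} = \sqrt{-1343} = i \sqrt{1343}$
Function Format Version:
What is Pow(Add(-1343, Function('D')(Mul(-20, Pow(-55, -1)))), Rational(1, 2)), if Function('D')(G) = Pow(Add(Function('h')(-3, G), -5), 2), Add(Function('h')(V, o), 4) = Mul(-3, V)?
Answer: Mul(I, Pow(1343, Rational(1, 2))) ≈ Mul(36.647, I)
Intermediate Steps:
Function('h')(V, o) = Add(-4, Mul(-3, V))
Function('D')(G) = 0 (Function('D')(G) = Pow(Add(Add(-4, Mul(-3, -3)), -5), 2) = Pow(Add(Add(-4, 9), -5), 2) = Pow(Add(5, -5), 2) = Pow(0, 2) = 0)
Pow(Add(-1343, Function('D')(Mul(-20, Pow(-55, -1)))), Rational(1, 2)) = Pow(Add(-1343, 0), Rational(1, 2)) = Pow(-1343, Rational(1, 2)) = Mul(I, Pow(1343, Rational(1, 2)))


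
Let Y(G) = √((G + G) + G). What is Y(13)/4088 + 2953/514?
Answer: 2953/514 + √39/4088 ≈ 5.7467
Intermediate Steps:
Y(G) = √3*√G (Y(G) = √(2*G + G) = √(3*G) = √3*√G)
Y(13)/4088 + 2953/514 = (√3*√13)/4088 + 2953/514 = √39*(1/4088) + 2953*(1/514) = √39/4088 + 2953/514 = 2953/514 + √39/4088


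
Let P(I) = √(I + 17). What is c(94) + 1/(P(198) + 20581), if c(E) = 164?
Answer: 69466705325/423577346 - √215/423577346 ≈ 164.00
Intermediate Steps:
P(I) = √(17 + I)
c(94) + 1/(P(198) + 20581) = 164 + 1/(√(17 + 198) + 20581) = 164 + 1/(√215 + 20581) = 164 + 1/(20581 + √215)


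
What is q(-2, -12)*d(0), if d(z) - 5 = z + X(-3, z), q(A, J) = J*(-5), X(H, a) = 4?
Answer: 540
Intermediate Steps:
q(A, J) = -5*J
d(z) = 9 + z (d(z) = 5 + (z + 4) = 5 + (4 + z) = 9 + z)
q(-2, -12)*d(0) = (-5*(-12))*(9 + 0) = 60*9 = 540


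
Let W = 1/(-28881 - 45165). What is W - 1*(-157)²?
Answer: -1825159855/74046 ≈ -24649.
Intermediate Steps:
W = -1/74046 (W = 1/(-74046) = -1/74046 ≈ -1.3505e-5)
W - 1*(-157)² = -1/74046 - 1*(-157)² = -1/74046 - 1*24649 = -1/74046 - 24649 = -1825159855/74046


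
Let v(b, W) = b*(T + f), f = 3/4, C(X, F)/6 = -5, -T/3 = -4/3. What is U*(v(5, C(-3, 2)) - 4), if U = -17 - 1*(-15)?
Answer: -79/2 ≈ -39.500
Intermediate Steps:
T = 4 (T = -(-12)/3 = -3*(-4/3) = 4)
C(X, F) = -30 (C(X, F) = 6*(-5) = -30)
f = ¾ (f = 3*(¼) = ¾ ≈ 0.75000)
U = -2 (U = -17 + 15 = -2)
v(b, W) = 19*b/4 (v(b, W) = b*(4 + ¾) = b*(19/4) = 19*b/4)
U*(v(5, C(-3, 2)) - 4) = -2*((19/4)*5 - 4) = -2*(95/4 - 4) = -2*79/4 = -79/2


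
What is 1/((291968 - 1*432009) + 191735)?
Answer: 1/51694 ≈ 1.9345e-5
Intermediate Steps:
1/((291968 - 1*432009) + 191735) = 1/((291968 - 432009) + 191735) = 1/(-140041 + 191735) = 1/51694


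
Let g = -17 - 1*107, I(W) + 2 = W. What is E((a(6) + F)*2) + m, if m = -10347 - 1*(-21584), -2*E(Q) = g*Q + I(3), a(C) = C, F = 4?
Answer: 24953/2 ≈ 12477.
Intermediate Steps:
I(W) = -2 + W
g = -124 (g = -17 - 107 = -124)
E(Q) = -½ + 62*Q (E(Q) = -(-124*Q + (-2 + 3))/2 = -(-124*Q + 1)/2 = -(1 - 124*Q)/2 = -½ + 62*Q)
m = 11237 (m = -10347 + 21584 = 11237)
E((a(6) + F)*2) + m = (-½ + 62*((6 + 4)*2)) + 11237 = (-½ + 62*(10*2)) + 11237 = (-½ + 62*20) + 11237 = (-½ + 1240) + 11237 = 2479/2 + 11237 = 24953/2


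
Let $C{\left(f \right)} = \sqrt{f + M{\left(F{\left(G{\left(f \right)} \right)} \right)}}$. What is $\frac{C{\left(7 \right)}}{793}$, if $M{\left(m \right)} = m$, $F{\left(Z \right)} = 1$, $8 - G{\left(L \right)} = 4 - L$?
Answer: $\frac{2 \sqrt{2}}{793} \approx 0.0035667$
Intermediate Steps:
$G{\left(L \right)} = 4 + L$ ($G{\left(L \right)} = 8 - \left(4 - L\right) = 8 + \left(-4 + L\right) = 4 + L$)
$C{\left(f \right)} = \sqrt{1 + f}$ ($C{\left(f \right)} = \sqrt{f + 1} = \sqrt{1 + f}$)
$\frac{C{\left(7 \right)}}{793} = \frac{\sqrt{1 + 7}}{793} = \sqrt{8} \cdot \frac{1}{793} = 2 \sqrt{2} \cdot \frac{1}{793} = \frac{2 \sqrt{2}}{793}$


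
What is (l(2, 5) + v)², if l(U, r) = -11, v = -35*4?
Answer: 22801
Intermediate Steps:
v = -140
(l(2, 5) + v)² = (-11 - 140)² = (-151)² = 22801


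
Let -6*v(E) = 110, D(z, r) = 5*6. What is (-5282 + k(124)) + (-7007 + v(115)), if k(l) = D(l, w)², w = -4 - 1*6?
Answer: -34222/3 ≈ -11407.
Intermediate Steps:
w = -10 (w = -4 - 6 = -10)
D(z, r) = 30
v(E) = -55/3 (v(E) = -⅙*110 = -55/3)
k(l) = 900 (k(l) = 30² = 900)
(-5282 + k(124)) + (-7007 + v(115)) = (-5282 + 900) + (-7007 - 55/3) = -4382 - 21076/3 = -34222/3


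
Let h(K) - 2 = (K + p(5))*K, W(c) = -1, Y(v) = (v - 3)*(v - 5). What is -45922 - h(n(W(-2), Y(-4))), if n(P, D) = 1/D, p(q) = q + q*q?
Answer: -182274247/3969 ≈ -45925.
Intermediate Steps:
p(q) = q + q**2
Y(v) = (-5 + v)*(-3 + v) (Y(v) = (-3 + v)*(-5 + v) = (-5 + v)*(-3 + v))
h(K) = 2 + K*(30 + K) (h(K) = 2 + (K + 5*(1 + 5))*K = 2 + (K + 5*6)*K = 2 + (K + 30)*K = 2 + (30 + K)*K = 2 + K*(30 + K))
-45922 - h(n(W(-2), Y(-4))) = -45922 - (2 + (1/(15 + (-4)**2 - 8*(-4)))**2 + 30/(15 + (-4)**2 - 8*(-4))) = -45922 - (2 + (1/(15 + 16 + 32))**2 + 30/(15 + 16 + 32)) = -45922 - (2 + (1/63)**2 + 30/63) = -45922 - (2 + (1/63)**2 + 30*(1/63)) = -45922 - (2 + 1/3969 + 10/21) = -45922 - 1*9829/3969 = -45922 - 9829/3969 = -182274247/3969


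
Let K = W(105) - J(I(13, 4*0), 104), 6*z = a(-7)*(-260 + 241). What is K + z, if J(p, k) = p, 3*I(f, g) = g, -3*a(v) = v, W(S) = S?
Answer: 1757/18 ≈ 97.611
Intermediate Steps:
a(v) = -v/3
I(f, g) = g/3
z = -133/18 (z = ((-1/3*(-7))*(-260 + 241))/6 = ((7/3)*(-19))/6 = (1/6)*(-133/3) = -133/18 ≈ -7.3889)
K = 105 (K = 105 - 4*0/3 = 105 - 0/3 = 105 - 1*0 = 105 + 0 = 105)
K + z = 105 - 133/18 = 1757/18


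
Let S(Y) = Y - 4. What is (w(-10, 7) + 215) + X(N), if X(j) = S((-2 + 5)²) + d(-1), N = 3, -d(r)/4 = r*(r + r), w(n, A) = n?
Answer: 202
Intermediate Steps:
d(r) = -8*r² (d(r) = -4*r*(r + r) = -4*r*2*r = -8*r²)
S(Y) = -4 + Y
X(j) = -3 (X(j) = (-4 + (-2 + 5)²) - 8*(-1)² = (-4 + 3²) - 8*1 = (-4 + 9) - 8 = 5 - 8 = -3)
(w(-10, 7) + 215) + X(N) = (-10 + 215) - 3 = 205 - 3 = 202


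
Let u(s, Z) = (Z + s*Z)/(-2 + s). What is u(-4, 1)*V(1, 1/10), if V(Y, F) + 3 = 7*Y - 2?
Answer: 1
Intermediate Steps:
u(s, Z) = (Z + Z*s)/(-2 + s)
V(Y, F) = -5 + 7*Y (V(Y, F) = -3 + (7*Y - 2) = -3 + (-2 + 7*Y) = -5 + 7*Y)
u(-4, 1)*V(1, 1/10) = (1*(1 - 4)/(-2 - 4))*(-5 + 7*1) = (1*(-3)/(-6))*(-5 + 7) = (1*(-1/6)*(-3))*2 = (1/2)*2 = 1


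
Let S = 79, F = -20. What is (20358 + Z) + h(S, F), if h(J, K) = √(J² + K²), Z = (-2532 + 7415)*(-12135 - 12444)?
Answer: -119998899 + √6641 ≈ -1.2000e+8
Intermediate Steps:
Z = -120019257 (Z = 4883*(-24579) = -120019257)
(20358 + Z) + h(S, F) = (20358 - 120019257) + √(79² + (-20)²) = -119998899 + √(6241 + 400) = -119998899 + √6641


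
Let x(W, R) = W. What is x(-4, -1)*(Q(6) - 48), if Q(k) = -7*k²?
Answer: 1200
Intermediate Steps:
x(-4, -1)*(Q(6) - 48) = -4*(-7*6² - 48) = -4*(-7*36 - 48) = -4*(-252 - 48) = -4*(-300) = 1200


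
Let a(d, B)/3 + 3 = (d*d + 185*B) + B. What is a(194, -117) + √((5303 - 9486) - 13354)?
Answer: 47613 + I*√17537 ≈ 47613.0 + 132.43*I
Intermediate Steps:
a(d, B) = -9 + 3*d² + 558*B (a(d, B) = -9 + 3*((d*d + 185*B) + B) = -9 + 3*((d² + 185*B) + B) = -9 + 3*(d² + 186*B) = -9 + (3*d² + 558*B) = -9 + 3*d² + 558*B)
a(194, -117) + √((5303 - 9486) - 13354) = (-9 + 3*194² + 558*(-117)) + √((5303 - 9486) - 13354) = (-9 + 3*37636 - 65286) + √(-4183 - 13354) = (-9 + 112908 - 65286) + √(-17537) = 47613 + I*√17537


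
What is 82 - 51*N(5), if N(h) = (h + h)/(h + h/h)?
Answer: -3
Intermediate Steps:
N(h) = 2*h/(1 + h) (N(h) = (2*h)/(h + 1) = (2*h)/(1 + h) = 2*h/(1 + h))
82 - 51*N(5) = 82 - 102*5/(1 + 5) = 82 - 102*5/6 = 82 - 51*5/3 = 82 - 85 = -3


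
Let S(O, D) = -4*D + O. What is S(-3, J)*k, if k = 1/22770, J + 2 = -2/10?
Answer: 29/113850 ≈ 0.00025472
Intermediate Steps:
J = -11/5 (J = -2 - 2/10 = -2 - 2*⅒ = -2 - ⅕ = -11/5 ≈ -2.2000)
S(O, D) = O - 4*D
k = 1/22770 ≈ 4.3917e-5
S(-3, J)*k = (-3 - 4*(-11/5))*(1/22770) = (-3 + 44/5)*(1/22770) = (29/5)*(1/22770) = 29/113850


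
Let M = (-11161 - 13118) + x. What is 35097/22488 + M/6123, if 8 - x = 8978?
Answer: -59200509/15299336 ≈ -3.8695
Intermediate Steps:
x = -8970 (x = 8 - 1*8978 = 8 - 8978 = -8970)
M = -33249 (M = (-11161 - 13118) - 8970 = -24279 - 8970 = -33249)
35097/22488 + M/6123 = 35097/22488 - 33249/6123 = 35097*(1/22488) - 33249*1/6123 = 11699/7496 - 11083/2041 = -59200509/15299336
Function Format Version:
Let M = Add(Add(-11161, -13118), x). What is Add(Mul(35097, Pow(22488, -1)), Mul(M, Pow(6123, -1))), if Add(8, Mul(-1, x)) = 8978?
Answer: Rational(-59200509, 15299336) ≈ -3.8695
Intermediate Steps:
x = -8970 (x = Add(8, Mul(-1, 8978)) = Add(8, -8978) = -8970)
M = -33249 (M = Add(Add(-11161, -13118), -8970) = Add(-24279, -8970) = -33249)
Add(Mul(35097, Pow(22488, -1)), Mul(M, Pow(6123, -1))) = Add(Mul(35097, Pow(22488, -1)), Mul(-33249, Pow(6123, -1))) = Add(Mul(35097, Rational(1, 22488)), Mul(-33249, Rational(1, 6123))) = Add(Rational(11699, 7496), Rational(-11083, 2041)) = Rational(-59200509, 15299336)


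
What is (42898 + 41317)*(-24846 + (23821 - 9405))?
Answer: -878362450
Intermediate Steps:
(42898 + 41317)*(-24846 + (23821 - 9405)) = 84215*(-24846 + 14416) = 84215*(-10430) = -878362450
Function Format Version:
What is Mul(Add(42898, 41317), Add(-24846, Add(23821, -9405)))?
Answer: -878362450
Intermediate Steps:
Mul(Add(42898, 41317), Add(-24846, Add(23821, -9405))) = Mul(84215, Add(-24846, 14416)) = Mul(84215, -10430) = -878362450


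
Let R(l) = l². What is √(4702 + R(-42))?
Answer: √6466 ≈ 80.411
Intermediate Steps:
√(4702 + R(-42)) = √(4702 + (-42)²) = √(4702 + 1764) = √6466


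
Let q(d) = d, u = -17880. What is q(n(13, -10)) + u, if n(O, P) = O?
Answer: -17867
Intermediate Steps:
q(n(13, -10)) + u = 13 - 17880 = -17867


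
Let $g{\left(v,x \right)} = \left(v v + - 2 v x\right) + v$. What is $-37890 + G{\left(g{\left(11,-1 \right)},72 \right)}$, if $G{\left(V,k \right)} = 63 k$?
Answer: $-33354$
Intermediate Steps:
$g{\left(v,x \right)} = v + v^{2} - 2 v x$ ($g{\left(v,x \right)} = \left(v^{2} - 2 v x\right) + v = v + v^{2} - 2 v x$)
$-37890 + G{\left(g{\left(11,-1 \right)},72 \right)} = -37890 + 63 \cdot 72 = -37890 + 4536 = -33354$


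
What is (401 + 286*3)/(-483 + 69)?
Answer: -1259/414 ≈ -3.0411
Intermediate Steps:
(401 + 286*3)/(-483 + 69) = (401 + 858)/(-414) = 1259*(-1/414) = -1259/414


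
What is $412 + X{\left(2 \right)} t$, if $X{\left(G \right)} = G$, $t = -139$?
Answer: $134$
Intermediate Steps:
$412 + X{\left(2 \right)} t = 412 + 2 \left(-139\right) = 412 - 278 = 134$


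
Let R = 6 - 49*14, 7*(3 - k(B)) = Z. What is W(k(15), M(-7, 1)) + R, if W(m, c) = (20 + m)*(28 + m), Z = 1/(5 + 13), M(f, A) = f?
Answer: 517105/15876 ≈ 32.571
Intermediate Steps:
Z = 1/18 ≈ 0.055556
k(B) = 377/126 (k(B) = 3 - ⅐*1/18 = 3 - 1/126 = 377/126)
R = -680 (R = 6 - 686 = -680)
W(k(15), M(-7, 1)) + R = (560 + (377/126)² + 48*(377/126)) - 680 = (560 + 142129/15876 + 3016/21) - 680 = 11312785/15876 - 680 = 517105/15876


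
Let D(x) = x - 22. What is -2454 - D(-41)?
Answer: -2391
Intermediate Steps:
D(x) = -22 + x
-2454 - D(-41) = -2454 - (-22 - 41) = -2454 - 1*(-63) = -2454 + 63 = -2391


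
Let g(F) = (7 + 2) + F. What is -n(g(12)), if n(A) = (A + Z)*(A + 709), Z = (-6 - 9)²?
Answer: -179580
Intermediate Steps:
g(F) = 9 + F
Z = 225 (Z = (-15)² = 225)
n(A) = (225 + A)*(709 + A) (n(A) = (A + 225)*(A + 709) = (225 + A)*(709 + A))
-n(g(12)) = -(159525 + (9 + 12)² + 934*(9 + 12)) = -(159525 + 21² + 934*21) = -(159525 + 441 + 19614) = -1*179580 = -179580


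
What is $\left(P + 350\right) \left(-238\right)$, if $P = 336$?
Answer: $-163268$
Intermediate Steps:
$\left(P + 350\right) \left(-238\right) = \left(336 + 350\right) \left(-238\right) = 686 \left(-238\right) = -163268$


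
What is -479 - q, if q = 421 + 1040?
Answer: -1940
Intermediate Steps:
q = 1461
-479 - q = -479 - 1*1461 = -479 - 1461 = -1940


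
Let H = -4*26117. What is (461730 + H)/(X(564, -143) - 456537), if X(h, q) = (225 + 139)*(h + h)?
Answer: -357262/45945 ≈ -7.7759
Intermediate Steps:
X(h, q) = 728*h (X(h, q) = 364*(2*h) = 728*h)
H = -104468
(461730 + H)/(X(564, -143) - 456537) = (461730 - 104468)/(728*564 - 456537) = 357262/(410592 - 456537) = 357262/(-45945) = 357262*(-1/45945) = -357262/45945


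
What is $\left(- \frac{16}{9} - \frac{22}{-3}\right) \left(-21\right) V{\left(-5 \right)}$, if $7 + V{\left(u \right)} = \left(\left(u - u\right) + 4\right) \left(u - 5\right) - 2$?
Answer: $\frac{17150}{3} \approx 5716.7$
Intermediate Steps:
$V{\left(u \right)} = -29 + 4 u$ ($V{\left(u \right)} = -7 + \left(\left(\left(u - u\right) + 4\right) \left(u - 5\right) - 2\right) = -7 + \left(\left(0 + 4\right) \left(-5 + u\right) - 2\right) = -7 + \left(4 \left(-5 + u\right) - 2\right) = -7 + \left(\left(-20 + 4 u\right) - 2\right) = -7 + \left(-22 + 4 u\right) = -29 + 4 u$)
$\left(- \frac{16}{9} - \frac{22}{-3}\right) \left(-21\right) V{\left(-5 \right)} = \left(- \frac{16}{9} - \frac{22}{-3}\right) \left(-21\right) \left(-29 + 4 \left(-5\right)\right) = \left(\left(-16\right) \frac{1}{9} - - \frac{22}{3}\right) \left(-21\right) \left(-29 - 20\right) = \left(- \frac{16}{9} + \frac{22}{3}\right) \left(-21\right) \left(-49\right) = \frac{50}{9} \left(-21\right) \left(-49\right) = \left(- \frac{350}{3}\right) \left(-49\right) = \frac{17150}{3}$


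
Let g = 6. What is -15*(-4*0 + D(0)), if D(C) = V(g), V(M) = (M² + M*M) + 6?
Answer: -1170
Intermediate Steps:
V(M) = 6 + 2*M² (V(M) = (M² + M²) + 6 = 2*M² + 6 = 6 + 2*M²)
D(C) = 78 (D(C) = 6 + 2*6² = 6 + 2*36 = 6 + 72 = 78)
-15*(-4*0 + D(0)) = -15*(-4*0 + 78) = -15*(0 + 78) = -15*78 = -1170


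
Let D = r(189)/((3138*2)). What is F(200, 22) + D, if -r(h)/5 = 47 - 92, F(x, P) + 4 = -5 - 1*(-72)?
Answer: 131871/2092 ≈ 63.036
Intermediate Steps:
F(x, P) = 63 (F(x, P) = -4 + (-5 - 1*(-72)) = -4 + (-5 + 72) = -4 + 67 = 63)
r(h) = 225 (r(h) = -5*(47 - 92) = -5*(-45) = 225)
D = 75/2092 (D = 225/((3138*2)) = 225/6276 = 225*(1/6276) = 75/2092 ≈ 0.035851)
F(200, 22) + D = 63 + 75/2092 = 131871/2092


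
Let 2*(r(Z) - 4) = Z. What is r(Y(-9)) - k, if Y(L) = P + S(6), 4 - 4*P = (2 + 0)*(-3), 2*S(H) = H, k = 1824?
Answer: -7269/4 ≈ -1817.3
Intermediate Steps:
S(H) = H/2
P = 5/2 (P = 1 - (2 + 0)*(-3)/4 = 1 - (-3)/2 = 1 - ¼*(-6) = 1 + 3/2 = 5/2 ≈ 2.5000)
Y(L) = 11/2 (Y(L) = 5/2 + (½)*6 = 5/2 + 3 = 11/2)
r(Z) = 4 + Z/2
r(Y(-9)) - k = (4 + (½)*(11/2)) - 1*1824 = (4 + 11/4) - 1824 = 27/4 - 1824 = -7269/4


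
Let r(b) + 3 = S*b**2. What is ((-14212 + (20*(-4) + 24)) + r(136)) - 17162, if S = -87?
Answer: -1640585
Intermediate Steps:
r(b) = -3 - 87*b**2
((-14212 + (20*(-4) + 24)) + r(136)) - 17162 = ((-14212 + (20*(-4) + 24)) + (-3 - 87*136**2)) - 17162 = ((-14212 + (-80 + 24)) + (-3 - 87*18496)) - 17162 = ((-14212 - 56) + (-3 - 1609152)) - 17162 = (-14268 - 1609155) - 17162 = -1623423 - 17162 = -1640585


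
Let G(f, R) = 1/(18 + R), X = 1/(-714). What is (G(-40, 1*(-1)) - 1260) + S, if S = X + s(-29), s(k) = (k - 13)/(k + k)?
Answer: -26073377/20706 ≈ -1259.2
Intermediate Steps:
s(k) = (-13 + k)/(2*k) (s(k) = (-13 + k)/((2*k)) = (-13 + k)*(1/(2*k)) = (-13 + k)/(2*k))
X = -1/714 ≈ -0.0014006
S = 14965/20706 (S = -1/714 + (1/2)*(-13 - 29)/(-29) = -1/714 + (1/2)*(-1/29)*(-42) = -1/714 + 21/29 = 14965/20706 ≈ 0.72274)
(G(-40, 1*(-1)) - 1260) + S = (1/(18 + 1*(-1)) - 1260) + 14965/20706 = (1/(18 - 1) - 1260) + 14965/20706 = (1/17 - 1260) + 14965/20706 = -21419/17 + 14965/20706 = -26073377/20706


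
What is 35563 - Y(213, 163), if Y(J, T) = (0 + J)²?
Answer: -9806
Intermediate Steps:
Y(J, T) = J²
35563 - Y(213, 163) = 35563 - 1*213² = 35563 - 1*45369 = 35563 - 45369 = -9806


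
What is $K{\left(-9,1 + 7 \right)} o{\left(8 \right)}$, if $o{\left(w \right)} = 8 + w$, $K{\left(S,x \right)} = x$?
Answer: $128$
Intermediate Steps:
$K{\left(-9,1 + 7 \right)} o{\left(8 \right)} = \left(1 + 7\right) \left(8 + 8\right) = 8 \cdot 16 = 128$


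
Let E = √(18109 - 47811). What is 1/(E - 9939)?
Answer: -9939/98813423 - I*√29702/98813423 ≈ -0.00010058 - 1.7441e-6*I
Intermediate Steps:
E = I*√29702 (E = √(-29702) = I*√29702 ≈ 172.34*I)
1/(E - 9939) = 1/(I*√29702 - 9939) = 1/(-9939 + I*√29702)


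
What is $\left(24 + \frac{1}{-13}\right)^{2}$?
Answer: $\frac{96721}{169} \approx 572.31$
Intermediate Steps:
$\left(24 + \frac{1}{-13}\right)^{2} = \left(24 - \frac{1}{13}\right)^{2} = \left(\frac{311}{13}\right)^{2} = \frac{96721}{169}$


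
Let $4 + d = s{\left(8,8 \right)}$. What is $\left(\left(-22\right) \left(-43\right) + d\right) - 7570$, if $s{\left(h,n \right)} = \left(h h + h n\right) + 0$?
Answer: $-6500$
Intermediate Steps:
$s{\left(h,n \right)} = h^{2} + h n$ ($s{\left(h,n \right)} = \left(h^{2} + h n\right) + 0 = h^{2} + h n$)
$d = 124$ ($d = -4 + 8 \left(8 + 8\right) = -4 + 8 \cdot 16 = -4 + 128 = 124$)
$\left(\left(-22\right) \left(-43\right) + d\right) - 7570 = \left(\left(-22\right) \left(-43\right) + 124\right) - 7570 = \left(946 + 124\right) - 7570 = 1070 - 7570 = -6500$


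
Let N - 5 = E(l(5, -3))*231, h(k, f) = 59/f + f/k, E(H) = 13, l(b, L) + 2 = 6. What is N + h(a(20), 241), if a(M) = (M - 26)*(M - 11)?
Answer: 39091217/13014 ≈ 3003.8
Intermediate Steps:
l(b, L) = 4 (l(b, L) = -2 + 6 = 4)
a(M) = (-26 + M)*(-11 + M)
N = 3008 (N = 5 + 13*231 = 5 + 3003 = 3008)
N + h(a(20), 241) = 3008 + (59/241 + 241/(286 + 20² - 37*20)) = 3008 + (59*(1/241) + 241/(286 + 400 - 740)) = 3008 + (59/241 + 241/(-54)) = 3008 + (59/241 + 241*(-1/54)) = 3008 + (59/241 - 241/54) = 3008 - 54895/13014 = 39091217/13014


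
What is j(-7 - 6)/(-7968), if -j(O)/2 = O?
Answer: -13/3984 ≈ -0.0032631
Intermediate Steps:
j(O) = -2*O
j(-7 - 6)/(-7968) = -2*(-7 - 6)/(-7968) = -2*(-13)*(-1/7968) = 26*(-1/7968) = -13/3984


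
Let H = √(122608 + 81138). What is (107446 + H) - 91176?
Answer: 16270 + √203746 ≈ 16721.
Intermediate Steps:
H = √203746 ≈ 451.38
(107446 + H) - 91176 = (107446 + √203746) - 91176 = 16270 + √203746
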